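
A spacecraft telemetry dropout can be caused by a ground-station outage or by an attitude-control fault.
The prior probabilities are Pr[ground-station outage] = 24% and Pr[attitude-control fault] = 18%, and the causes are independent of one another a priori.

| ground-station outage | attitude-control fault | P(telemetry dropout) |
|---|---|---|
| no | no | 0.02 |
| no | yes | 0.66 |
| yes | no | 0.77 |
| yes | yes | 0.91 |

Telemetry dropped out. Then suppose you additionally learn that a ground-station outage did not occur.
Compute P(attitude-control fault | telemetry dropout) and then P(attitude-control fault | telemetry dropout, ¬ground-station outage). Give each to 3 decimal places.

Weight on attitude-control fault=true, given the evidence: 0.090288 + 0.039312 = 0.129600
Normalizer over all consistent configurations: 0.02×0.76×0.82 + 0.66×0.76×0.18 + 0.77×0.24×0.82 + 0.91×0.24×0.18 = 0.293600
Posterior = 0.129600 / 0.293600 ≈ 0.441

Now condition on the additional information:
P(telemetry dropout | ¬ground-station outage) = 0.02·0.82 + 0.66·0.18 = 0.016400 + 0.118800 = 0.135200
Restricting to configurations with attitude-control fault present: 0.66·0.18 = 0.118800.
So P(attitude-control fault | telemetry dropout, ¬ground-station outage) = 0.118800/0.135200 ≈ 0.879.
With ground-station outage excluded, attitude-control fault must carry more of the explanatory weight for the telemetry dropout.

P(attitude-control fault | telemetry dropout) ≈ 0.441; P(attitude-control fault | telemetry dropout, ¬ground-station outage) ≈ 0.879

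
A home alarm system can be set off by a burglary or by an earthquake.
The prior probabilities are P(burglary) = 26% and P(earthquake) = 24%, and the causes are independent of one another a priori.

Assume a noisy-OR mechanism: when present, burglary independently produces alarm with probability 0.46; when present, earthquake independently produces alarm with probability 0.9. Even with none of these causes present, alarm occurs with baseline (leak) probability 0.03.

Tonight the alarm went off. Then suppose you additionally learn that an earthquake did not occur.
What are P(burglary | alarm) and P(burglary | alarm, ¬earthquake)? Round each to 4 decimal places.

P(burglary | alarm) ≈ 0.4637; P(burglary | alarm, ¬earthquake) ≈ 0.8480

Under noisy-OR, P(alarm | causes) = 1 − (1−0.03)·∏(1−qᵢ) over the active causes.
Weight on burglary=true, given the evidence: 0.094097 + 0.059131 = 0.153228
Denominator P(alarm): 0.03*0.74*0.76 + 0.903*0.74*0.24 + 0.4762*0.26*0.76 + 0.94762*0.26*0.24 = 0.330473
Posterior = 0.153228 / 0.330473 ≈ 0.4637

With the extra evidence:
P(alarm | ¬earthquake) = 0.03*0.74 + 0.4762*0.26 = 0.022200 + 0.123812 = 0.146012
The burglary-present share is 0.4762*0.26 = 0.123812.
Hence the posterior is 0.123812/0.146012 ≈ 0.8480.
With earthquake excluded, burglary must carry more of the explanatory weight for the alarm.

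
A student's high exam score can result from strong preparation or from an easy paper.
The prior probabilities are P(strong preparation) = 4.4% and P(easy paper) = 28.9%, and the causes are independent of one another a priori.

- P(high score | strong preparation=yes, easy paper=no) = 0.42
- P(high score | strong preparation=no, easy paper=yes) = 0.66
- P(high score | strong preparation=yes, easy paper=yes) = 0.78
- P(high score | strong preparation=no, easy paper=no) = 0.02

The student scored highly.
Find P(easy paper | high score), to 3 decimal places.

P(easy paper | high score) ≈ 0.878

P(high score) = 0.02×0.956×0.711 + 0.66×0.956×0.289 + 0.42×0.044×0.711 + 0.78×0.044×0.289 = 0.013594 + 0.182347 + 0.013139 + 0.009918 = 0.218998
The easy paper-present share is 0.182347 + 0.009918 = 0.192265.
So P(easy paper | high score) = 0.192265/0.218998 ≈ 0.878.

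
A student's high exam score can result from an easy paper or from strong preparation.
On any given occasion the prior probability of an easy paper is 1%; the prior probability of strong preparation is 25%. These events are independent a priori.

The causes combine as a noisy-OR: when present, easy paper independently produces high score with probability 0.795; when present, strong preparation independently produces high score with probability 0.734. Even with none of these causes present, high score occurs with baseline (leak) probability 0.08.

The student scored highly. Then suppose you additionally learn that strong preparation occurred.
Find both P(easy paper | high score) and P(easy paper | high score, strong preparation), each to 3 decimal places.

P(easy paper | high score) ≈ 0.033; P(easy paper | high score, strong preparation) ≈ 0.013

Under noisy-OR, P(high score | causes) = 1 − (1−0.08)·∏(1−qᵢ) over the active causes.
For the numerator, keep only easy paper=true terms: 0.006085 + 0.002375 = 0.008460
The normalizing constant is 0.08·0.99·0.75 + 0.75528·0.99·0.25 + 0.8114·0.01·0.75 + 0.949832·0.01·0.25 = 0.254792
P(easy paper | high score) = 0.008460/0.254792 ≈ 0.033

With the extra evidence:
Enumerate both values of easy paper and weight by the priors:
  P(high score | strong preparation) = 0.75528×0.99 + 0.949832×0.01
        = 0.747727 + 0.009498 = 0.757225
The terms with easy paper present sum to 0.009498, so
  P(easy paper | high score, strong preparation) = 0.009498 / 0.757225 ≈ 0.013
Conditioning on strong preparation lowers the posterior on easy paper: the classic explaining-away effect in a common-effect structure.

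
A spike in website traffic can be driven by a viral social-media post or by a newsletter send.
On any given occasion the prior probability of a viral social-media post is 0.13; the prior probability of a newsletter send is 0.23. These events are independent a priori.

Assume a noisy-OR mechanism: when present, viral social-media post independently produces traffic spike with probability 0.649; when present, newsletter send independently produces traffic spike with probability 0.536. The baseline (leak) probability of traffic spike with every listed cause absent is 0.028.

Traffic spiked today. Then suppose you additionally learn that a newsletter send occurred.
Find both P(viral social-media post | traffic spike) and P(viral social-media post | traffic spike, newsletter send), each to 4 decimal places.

P(viral social-media post | traffic spike) ≈ 0.4147; P(viral social-media post | traffic spike, newsletter send) ≈ 0.1864

Under noisy-OR, P(traffic spike | causes) = 1 − (1−0.028)·∏(1−qᵢ) over the active causes.
Weight on viral social-media post=true, given the evidence: 0.065949 + 0.025167 = 0.091116
Denominator P(traffic spike): 0.028*0.87*0.77 + 0.548992*0.87*0.23 + 0.658828*0.13*0.77 + 0.841696*0.13*0.23 = 0.219726
P(viral social-media post | traffic spike) = 0.091116/0.219726 ≈ 0.4147

Now condition on the additional information:
Enumerate both values of viral social-media post and weight by the priors:
  P(traffic spike | newsletter send) = 0.548992×0.87 + 0.841696×0.13
        = 0.477623 + 0.109420 = 0.587043
Keeping only the viral social-media post-present terms gives 0.109420, so
  P(viral social-media post | traffic spike, newsletter send) = 0.109420 / 0.587043 ≈ 0.1864
This is intercausal reasoning (explaining away): once newsletter send accounts for the traffic spike, viral social-media post becomes less likely.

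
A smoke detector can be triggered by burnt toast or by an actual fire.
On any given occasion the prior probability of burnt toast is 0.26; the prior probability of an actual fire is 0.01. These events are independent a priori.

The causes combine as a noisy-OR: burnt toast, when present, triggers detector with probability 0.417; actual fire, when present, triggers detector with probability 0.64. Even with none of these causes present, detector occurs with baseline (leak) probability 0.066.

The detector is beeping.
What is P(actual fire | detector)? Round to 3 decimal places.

P(actual fire | detector) ≈ 0.041

Under noisy-OR, P(detector | causes) = 1 − (1−0.066)·∏(1−qᵢ) over the active causes.
Numerator (weight on configurations with actual fire): 0.004912 + 0.002090 = 0.007002
Denominator P(detector): 0.066*0.74*0.99 + 0.66376*0.74*0.01 + 0.455478*0.26*0.99 + 0.803972*0.26*0.01 = 0.172594
Posterior = 0.007002 / 0.172594 ≈ 0.041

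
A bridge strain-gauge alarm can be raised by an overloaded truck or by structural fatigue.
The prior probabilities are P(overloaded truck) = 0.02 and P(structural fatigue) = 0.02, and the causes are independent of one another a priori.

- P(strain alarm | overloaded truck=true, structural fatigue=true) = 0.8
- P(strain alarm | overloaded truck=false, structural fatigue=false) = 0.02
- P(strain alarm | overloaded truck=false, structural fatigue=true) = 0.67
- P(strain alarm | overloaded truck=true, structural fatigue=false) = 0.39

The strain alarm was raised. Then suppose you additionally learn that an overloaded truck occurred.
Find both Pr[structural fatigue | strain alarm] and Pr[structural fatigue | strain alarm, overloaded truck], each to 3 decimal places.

Pr[structural fatigue | strain alarm] ≈ 0.334; Pr[structural fatigue | strain alarm, overloaded truck] ≈ 0.040

P(strain alarm) = 0.02×0.98×0.98 + 0.67×0.98×0.02 + 0.39×0.02×0.98 + 0.8×0.02×0.02 = 0.019208 + 0.013132 + 0.007644 + 0.000320 = 0.040304
The structural fatigue-present share is 0.013132 + 0.000320 = 0.013452.
Hence the posterior is 0.013452/0.040304 ≈ 0.334.

Now also conditioning on overloaded truck=true:
P(strain alarm | overloaded truck) = 0.39×0.98 + 0.8×0.02 = 0.382200 + 0.016000 = 0.398200
Of this, 0.016000 comes from 0.8×0.02 (the structural fatigue=true cases).
P(structural fatigue | strain alarm, overloaded truck) = 0.016000 / 0.398200 ≈ 0.040
Conditioning on overloaded truck lowers the posterior on structural fatigue: the classic explaining-away effect in a common-effect structure.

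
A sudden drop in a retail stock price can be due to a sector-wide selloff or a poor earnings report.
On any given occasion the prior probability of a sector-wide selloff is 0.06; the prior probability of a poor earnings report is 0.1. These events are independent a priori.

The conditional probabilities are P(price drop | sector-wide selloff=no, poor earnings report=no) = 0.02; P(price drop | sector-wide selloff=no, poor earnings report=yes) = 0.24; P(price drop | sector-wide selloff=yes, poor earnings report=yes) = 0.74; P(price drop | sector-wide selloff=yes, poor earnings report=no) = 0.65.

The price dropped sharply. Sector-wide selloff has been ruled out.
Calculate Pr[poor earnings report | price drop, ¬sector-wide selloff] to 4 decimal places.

Pr[poor earnings report | price drop, ¬sector-wide selloff] ≈ 0.5714

Sum P(price drop|·) weighted by the priors over both values of poor earnings report:
  P(price drop | ¬sector-wide selloff) = 0.02*0.9 + 0.24*0.1
        = 0.018000 + 0.024000 = 0.042000
The terms with poor earnings report present sum to 0.024000, so
  P(poor earnings report | price drop, ¬sector-wide selloff) = 0.024000 / 0.042000 ≈ 0.5714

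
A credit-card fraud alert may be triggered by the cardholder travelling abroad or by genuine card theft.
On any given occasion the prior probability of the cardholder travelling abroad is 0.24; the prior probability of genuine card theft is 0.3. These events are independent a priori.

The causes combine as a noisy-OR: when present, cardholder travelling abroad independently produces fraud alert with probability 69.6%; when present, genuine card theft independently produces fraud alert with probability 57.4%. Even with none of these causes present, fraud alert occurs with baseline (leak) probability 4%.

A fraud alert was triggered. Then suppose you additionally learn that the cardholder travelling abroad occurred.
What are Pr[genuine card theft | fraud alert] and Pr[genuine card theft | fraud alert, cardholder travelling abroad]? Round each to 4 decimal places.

Under noisy-OR, P(fraud alert | causes) = 1 − (1−0.04)·∏(1−qᵢ) over the active causes.
P(fraud alert) = 0.04*0.76*0.7 + 0.59104*0.76*0.3 + 0.70816*0.24*0.7 + 0.875676*0.24*0.3 = 0.021280 + 0.134757 + 0.118971 + 0.063049 = 0.338057
The genuine card theft-present share is 0.134757 + 0.063049 = 0.197806.
Hence the posterior is 0.197806/0.338057 ≈ 0.5851.

Now condition on the additional information:
P(fraud alert | cardholder travelling abroad) = 0.70816×0.7 + 0.875676×0.3 = 0.495712 + 0.262703 = 0.758415
Of this, 0.262703 comes from 0.875676×0.3 (the genuine card theft=true cases).
P(genuine card theft | fraud alert, cardholder travelling abroad) = 0.262703 / 0.758415 ≈ 0.3464
Conditioning on cardholder travelling abroad lowers the posterior on genuine card theft: the classic explaining-away effect in a common-effect structure.

Pr[genuine card theft | fraud alert] ≈ 0.5851; Pr[genuine card theft | fraud alert, cardholder travelling abroad] ≈ 0.3464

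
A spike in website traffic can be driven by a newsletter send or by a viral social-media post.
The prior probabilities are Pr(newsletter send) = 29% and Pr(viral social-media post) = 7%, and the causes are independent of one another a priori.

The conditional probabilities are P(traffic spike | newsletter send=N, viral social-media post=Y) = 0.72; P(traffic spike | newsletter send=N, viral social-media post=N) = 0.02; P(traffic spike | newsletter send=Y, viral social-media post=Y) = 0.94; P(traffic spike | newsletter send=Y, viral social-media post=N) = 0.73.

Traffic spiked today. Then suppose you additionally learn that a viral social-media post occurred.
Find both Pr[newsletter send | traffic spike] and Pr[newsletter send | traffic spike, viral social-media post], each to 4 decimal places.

By total probability over the 4 (newsletter send, viral social-media post) configurations:
  P(traffic spike) = 0.02·0.71·0.93 + 0.72·0.71·0.07 + 0.73·0.29·0.93 + 0.94·0.29·0.07
        = 0.013206 + 0.035784 + 0.196881 + 0.019082 = 0.264953
Keeping only the newsletter send-present terms gives 0.215963, so
  P(newsletter send | traffic spike) = 0.215963 / 0.264953 ≈ 0.8151

Now also conditioning on viral social-media post=true:
Enumerate both values of newsletter send and weight by the priors:
  P(traffic spike | viral social-media post) = 0.72*0.71 + 0.94*0.29
        = 0.511200 + 0.272600 = 0.783800
The terms with newsletter send present sum to 0.272600, so
  P(newsletter send | traffic spike, viral social-media post) = 0.272600 / 0.783800 ≈ 0.3478
— viral social-media post explains away the evidence for newsletter send.

Pr[newsletter send | traffic spike] ≈ 0.8151; Pr[newsletter send | traffic spike, viral social-media post] ≈ 0.3478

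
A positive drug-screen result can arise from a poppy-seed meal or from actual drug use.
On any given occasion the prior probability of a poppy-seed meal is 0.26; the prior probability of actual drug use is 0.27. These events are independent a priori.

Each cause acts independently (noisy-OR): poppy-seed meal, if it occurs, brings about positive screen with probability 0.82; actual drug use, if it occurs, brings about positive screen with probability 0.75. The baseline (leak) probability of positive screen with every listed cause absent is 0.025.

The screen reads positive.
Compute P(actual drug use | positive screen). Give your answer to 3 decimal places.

P(actual drug use | positive screen) ≈ 0.562

Under noisy-OR, P(positive screen | causes) = 1 − (1−0.025)·∏(1−qᵢ) over the active causes.
Numerator (weight on configurations with actual drug use): 0.151099 + 0.067120 = 0.218219
Normalizer over all consistent configurations: 0.025×0.74×0.73 + 0.75625×0.74×0.27 + 0.8245×0.26×0.73 + 0.956125×0.26×0.27 = 0.388214
P(actual drug use | positive screen) = 0.218219/0.388214 ≈ 0.562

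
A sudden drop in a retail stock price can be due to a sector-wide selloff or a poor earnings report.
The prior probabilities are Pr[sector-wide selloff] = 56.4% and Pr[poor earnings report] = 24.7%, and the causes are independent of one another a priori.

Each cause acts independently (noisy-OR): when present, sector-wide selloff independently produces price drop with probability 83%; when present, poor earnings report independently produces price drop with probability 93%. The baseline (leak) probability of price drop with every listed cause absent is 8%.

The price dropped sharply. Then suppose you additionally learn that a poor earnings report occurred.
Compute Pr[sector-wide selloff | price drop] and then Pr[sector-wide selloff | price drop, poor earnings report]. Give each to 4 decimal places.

Under noisy-OR, P(price drop | causes) = 1 − (1−0.08)·∏(1−qᵢ) over the active causes.
Sum P(price drop|·) weighted by the priors over the 4 (sector-wide selloff, poor earnings report) configurations:
  P(price drop) = 0.08×0.436×0.753 + 0.9356×0.436×0.247 + 0.8436×0.564×0.753 + 0.989052×0.564×0.247
        = 0.026265 + 0.100757 + 0.358270 + 0.137783 = 0.623075
Configurations with sector-wide selloff contribute 0.496053, so
  P(sector-wide selloff | price drop) = 0.496053 / 0.623075 ≈ 0.7961

Now condition on the additional information:
For the numerator, keep only sector-wide selloff=true terms: 0.989052×0.564 = 0.557825
The normalizing constant is 0.9356×0.436 + 0.989052×0.564 = 0.965747
P(sector-wide selloff | price drop, poor earnings report) = 0.557825/0.965747 ≈ 0.5776
— poor earnings report explains away the evidence for sector-wide selloff.

Pr[sector-wide selloff | price drop] ≈ 0.7961; Pr[sector-wide selloff | price drop, poor earnings report] ≈ 0.5776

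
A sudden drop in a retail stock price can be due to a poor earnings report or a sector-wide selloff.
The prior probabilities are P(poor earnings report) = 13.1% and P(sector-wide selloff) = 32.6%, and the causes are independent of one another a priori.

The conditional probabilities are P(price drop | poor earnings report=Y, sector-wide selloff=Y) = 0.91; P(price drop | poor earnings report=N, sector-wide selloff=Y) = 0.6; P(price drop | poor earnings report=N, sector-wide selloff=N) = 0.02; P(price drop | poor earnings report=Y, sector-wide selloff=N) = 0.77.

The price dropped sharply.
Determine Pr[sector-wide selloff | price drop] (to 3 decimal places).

Pr[sector-wide selloff | price drop] ≈ 0.724

P(price drop) = 0.02*0.869*0.674 + 0.6*0.869*0.326 + 0.77*0.131*0.674 + 0.91*0.131*0.326 = 0.011714 + 0.169976 + 0.067986 + 0.038862 = 0.288538
Of this, 0.208838 comes from 0.169976 + 0.038862 (the sector-wide selloff=true cases).
So P(sector-wide selloff | price drop) = 0.208838/0.288538 ≈ 0.724.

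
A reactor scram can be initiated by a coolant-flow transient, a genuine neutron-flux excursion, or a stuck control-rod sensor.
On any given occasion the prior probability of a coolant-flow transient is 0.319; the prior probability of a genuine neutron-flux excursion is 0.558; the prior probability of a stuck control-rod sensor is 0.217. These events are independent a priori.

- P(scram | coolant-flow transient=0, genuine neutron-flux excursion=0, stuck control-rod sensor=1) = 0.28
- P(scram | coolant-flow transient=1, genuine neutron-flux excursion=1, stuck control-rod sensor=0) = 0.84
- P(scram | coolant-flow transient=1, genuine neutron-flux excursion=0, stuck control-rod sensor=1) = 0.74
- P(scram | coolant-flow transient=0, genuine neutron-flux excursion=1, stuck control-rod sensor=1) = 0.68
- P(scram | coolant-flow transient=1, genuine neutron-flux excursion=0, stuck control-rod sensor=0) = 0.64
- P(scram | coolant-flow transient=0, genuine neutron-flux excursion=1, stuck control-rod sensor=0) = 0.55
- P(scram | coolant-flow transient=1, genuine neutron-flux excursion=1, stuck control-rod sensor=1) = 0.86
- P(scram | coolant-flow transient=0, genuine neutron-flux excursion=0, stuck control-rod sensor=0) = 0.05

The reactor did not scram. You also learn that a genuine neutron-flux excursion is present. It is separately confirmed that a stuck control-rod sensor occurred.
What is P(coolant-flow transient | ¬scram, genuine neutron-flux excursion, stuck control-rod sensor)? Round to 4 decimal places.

P(coolant-flow transient | ¬scram, genuine neutron-flux excursion, stuck control-rod sensor) ≈ 0.1701

By total probability over both values of coolant-flow transient:
  P(¬scram | genuine neutron-flux excursion, stuck control-rod sensor) = 0.32·0.681 + 0.14·0.319
        = 0.217920 + 0.044660 = 0.262580
Configurations with coolant-flow transient contribute 0.044660, so
  P(coolant-flow transient | ¬scram, genuine neutron-flux excursion, stuck control-rod sensor) = 0.044660 / 0.262580 ≈ 0.1701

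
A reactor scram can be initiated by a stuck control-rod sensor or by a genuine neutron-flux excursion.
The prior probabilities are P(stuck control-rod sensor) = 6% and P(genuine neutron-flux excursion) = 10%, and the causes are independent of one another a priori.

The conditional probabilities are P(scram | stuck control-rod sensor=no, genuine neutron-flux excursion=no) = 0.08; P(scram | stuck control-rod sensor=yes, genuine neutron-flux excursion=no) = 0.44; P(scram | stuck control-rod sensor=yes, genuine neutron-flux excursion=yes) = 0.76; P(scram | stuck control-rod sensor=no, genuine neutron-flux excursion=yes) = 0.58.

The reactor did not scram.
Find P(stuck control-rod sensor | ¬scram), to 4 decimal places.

P(¬scram) = 0.92·0.94·0.9 + 0.42·0.94·0.1 + 0.56·0.06·0.9 + 0.24·0.06·0.1 = 0.778320 + 0.039480 + 0.030240 + 0.001440 = 0.849480
The stuck control-rod sensor-present share is 0.030240 + 0.001440 = 0.031680.
Hence the posterior is 0.031680/0.849480 ≈ 0.0373.

P(stuck control-rod sensor | ¬scram) ≈ 0.0373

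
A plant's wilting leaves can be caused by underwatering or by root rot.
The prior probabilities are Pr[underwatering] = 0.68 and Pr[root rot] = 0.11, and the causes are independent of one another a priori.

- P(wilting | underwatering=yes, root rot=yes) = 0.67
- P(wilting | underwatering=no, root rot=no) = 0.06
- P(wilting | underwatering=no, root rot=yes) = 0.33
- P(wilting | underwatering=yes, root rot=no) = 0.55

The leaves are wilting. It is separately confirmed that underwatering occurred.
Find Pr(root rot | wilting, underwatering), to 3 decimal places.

P(wilting | underwatering) = 0.55·0.89 + 0.67·0.11 = 0.489500 + 0.073700 = 0.563200
Restricting to configurations with root rot present: 0.67·0.11 = 0.073700.
So P(root rot | wilting, underwatering) = 0.073700/0.563200 ≈ 0.131.

Pr(root rot | wilting, underwatering) ≈ 0.131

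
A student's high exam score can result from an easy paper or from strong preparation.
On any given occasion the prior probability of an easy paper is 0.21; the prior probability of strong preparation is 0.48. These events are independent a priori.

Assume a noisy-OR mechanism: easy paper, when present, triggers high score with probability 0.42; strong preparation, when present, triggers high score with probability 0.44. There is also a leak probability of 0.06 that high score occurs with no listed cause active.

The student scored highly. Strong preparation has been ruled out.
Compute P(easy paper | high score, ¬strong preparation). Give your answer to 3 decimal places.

Under noisy-OR, P(high score | causes) = 1 − (1−0.06)·∏(1−qᵢ) over the active causes.
By total probability over both values of easy paper:
  P(high score | ¬strong preparation) = 0.06×0.79 + 0.4548×0.21
        = 0.047400 + 0.095508 = 0.142908
The terms with easy paper present sum to 0.095508, so
  P(easy paper | high score, ¬strong preparation) = 0.095508 / 0.142908 ≈ 0.668

P(easy paper | high score, ¬strong preparation) ≈ 0.668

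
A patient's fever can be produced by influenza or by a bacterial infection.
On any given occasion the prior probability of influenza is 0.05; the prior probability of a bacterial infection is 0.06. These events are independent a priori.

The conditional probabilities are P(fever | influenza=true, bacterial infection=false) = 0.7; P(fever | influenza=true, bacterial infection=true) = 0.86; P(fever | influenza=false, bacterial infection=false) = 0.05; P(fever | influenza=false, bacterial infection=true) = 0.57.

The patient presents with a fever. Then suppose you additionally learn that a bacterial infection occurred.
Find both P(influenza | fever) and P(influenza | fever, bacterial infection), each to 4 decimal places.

P(influenza | fever) ≈ 0.3150; P(influenza | fever, bacterial infection) ≈ 0.0736

P(fever) = 0.05×0.95×0.94 + 0.57×0.95×0.06 + 0.7×0.05×0.94 + 0.86×0.05×0.06 = 0.044650 + 0.032490 + 0.032900 + 0.002580 = 0.112620
Of this, 0.035480 comes from 0.032900 + 0.002580 (the influenza=true cases).
So P(influenza | fever) = 0.035480/0.112620 ≈ 0.3150.

Now condition on the additional information:
By total probability over both values of influenza:
  P(fever | bacterial infection) = 0.57×0.95 + 0.86×0.05
        = 0.541500 + 0.043000 = 0.584500
The terms with influenza present sum to 0.043000, so
  P(influenza | fever, bacterial infection) = 0.043000 / 0.584500 ≈ 0.0736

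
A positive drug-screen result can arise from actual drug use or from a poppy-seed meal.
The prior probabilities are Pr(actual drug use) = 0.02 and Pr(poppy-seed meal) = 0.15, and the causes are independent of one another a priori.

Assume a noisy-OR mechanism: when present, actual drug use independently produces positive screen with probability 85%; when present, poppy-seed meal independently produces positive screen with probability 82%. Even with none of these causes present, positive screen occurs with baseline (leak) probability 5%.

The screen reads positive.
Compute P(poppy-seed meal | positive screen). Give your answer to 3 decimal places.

Under noisy-OR, P(positive screen | causes) = 1 − (1−0.05)·∏(1−qᵢ) over the active causes.
P(positive screen) = 0.05×0.98×0.85 + 0.829×0.98×0.15 + 0.8575×0.02×0.85 + 0.97435×0.02×0.15 = 0.041650 + 0.121863 + 0.014578 + 0.002923 = 0.181014
Of this, 0.124786 comes from 0.121863 + 0.002923 (the poppy-seed meal=true cases).
So P(poppy-seed meal | positive screen) = 0.124786/0.181014 ≈ 0.689.

P(poppy-seed meal | positive screen) ≈ 0.689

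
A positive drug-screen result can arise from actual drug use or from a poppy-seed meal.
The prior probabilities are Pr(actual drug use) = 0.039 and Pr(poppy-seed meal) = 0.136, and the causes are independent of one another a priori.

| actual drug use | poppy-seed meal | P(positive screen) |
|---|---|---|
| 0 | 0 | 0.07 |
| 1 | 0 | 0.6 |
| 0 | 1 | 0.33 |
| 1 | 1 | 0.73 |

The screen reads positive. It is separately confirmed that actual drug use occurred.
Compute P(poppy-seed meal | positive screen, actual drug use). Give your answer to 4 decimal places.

Enumerate both values of poppy-seed meal and weight by the priors:
  P(positive screen | actual drug use) = 0.6×0.864 + 0.73×0.136
        = 0.518400 + 0.099280 = 0.617680
Configurations with poppy-seed meal contribute 0.099280, so
  P(poppy-seed meal | positive screen, actual drug use) = 0.099280 / 0.617680 ≈ 0.1607

P(poppy-seed meal | positive screen, actual drug use) ≈ 0.1607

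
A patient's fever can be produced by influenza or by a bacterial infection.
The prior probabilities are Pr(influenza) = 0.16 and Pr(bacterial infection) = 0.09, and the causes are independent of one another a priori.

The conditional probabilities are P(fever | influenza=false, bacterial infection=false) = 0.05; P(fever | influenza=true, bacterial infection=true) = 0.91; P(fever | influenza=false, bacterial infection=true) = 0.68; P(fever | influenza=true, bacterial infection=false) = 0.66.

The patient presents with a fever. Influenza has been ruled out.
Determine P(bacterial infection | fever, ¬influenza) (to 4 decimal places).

P(fever | ¬influenza) = 0.05·0.91 + 0.68·0.09 = 0.045500 + 0.061200 = 0.106700
Of this, 0.061200 comes from 0.68·0.09 (the bacterial infection=true cases).
P(bacterial infection | fever, ¬influenza) = 0.061200 / 0.106700 ≈ 0.5736

P(bacterial infection | fever, ¬influenza) ≈ 0.5736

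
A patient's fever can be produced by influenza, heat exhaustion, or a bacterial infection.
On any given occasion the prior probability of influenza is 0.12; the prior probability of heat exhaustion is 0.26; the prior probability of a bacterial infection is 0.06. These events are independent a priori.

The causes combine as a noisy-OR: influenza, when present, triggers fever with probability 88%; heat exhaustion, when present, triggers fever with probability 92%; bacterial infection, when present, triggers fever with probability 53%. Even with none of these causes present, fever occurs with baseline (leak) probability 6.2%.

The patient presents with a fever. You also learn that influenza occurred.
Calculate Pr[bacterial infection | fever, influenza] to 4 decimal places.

Under noisy-OR, P(fever | causes) = 1 − (1−0.062)·∏(1−qᵢ) over the active causes.
Enumerate the 4 (heat exhaustion, bacterial infection) configurations and weight by the priors:
  P(fever | influenza) = 0.88744*0.74*0.94 + 0.947097*0.74*0.06 + 0.990995*0.26*0.94 + 0.995768*0.26*0.06
        = 0.617303 + 0.042051 + 0.242199 + 0.015534 = 0.917087
Configurations with bacterial infection contribute 0.057585, so
  P(bacterial infection | fever, influenza) = 0.057585 / 0.917087 ≈ 0.0628

Pr[bacterial infection | fever, influenza] ≈ 0.0628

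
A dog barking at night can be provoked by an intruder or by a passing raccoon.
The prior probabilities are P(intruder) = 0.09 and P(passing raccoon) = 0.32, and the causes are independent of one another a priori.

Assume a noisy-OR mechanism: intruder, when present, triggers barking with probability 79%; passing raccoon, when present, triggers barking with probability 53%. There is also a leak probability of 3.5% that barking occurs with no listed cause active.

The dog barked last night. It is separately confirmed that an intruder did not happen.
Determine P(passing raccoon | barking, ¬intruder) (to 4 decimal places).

Under noisy-OR, P(barking | causes) = 1 − (1−0.035)·∏(1−qᵢ) over the active causes.
Sum P(barking|·) weighted by the priors over both values of passing raccoon:
  P(barking | ¬intruder) = 0.035*0.68 + 0.54645*0.32
        = 0.023800 + 0.174864 = 0.198664
The terms with passing raccoon present sum to 0.174864, so
  P(passing raccoon | barking, ¬intruder) = 0.174864 / 0.198664 ≈ 0.8802

P(passing raccoon | barking, ¬intruder) ≈ 0.8802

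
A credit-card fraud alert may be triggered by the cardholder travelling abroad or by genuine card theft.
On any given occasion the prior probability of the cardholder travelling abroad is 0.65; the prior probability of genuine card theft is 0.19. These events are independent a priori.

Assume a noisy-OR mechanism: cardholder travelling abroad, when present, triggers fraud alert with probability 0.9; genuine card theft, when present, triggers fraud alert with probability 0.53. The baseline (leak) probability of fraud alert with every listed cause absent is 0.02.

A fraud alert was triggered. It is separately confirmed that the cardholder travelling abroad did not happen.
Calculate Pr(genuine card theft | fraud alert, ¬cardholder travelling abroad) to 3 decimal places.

Under noisy-OR, P(fraud alert | causes) = 1 − (1−0.02)·∏(1−qᵢ) over the active causes.
Weight on genuine card theft=true, given the evidence: 0.5394×0.19 = 0.102486
The normalizing constant is 0.02×0.81 + 0.5394×0.19 = 0.118686
Posterior = 0.102486 / 0.118686 ≈ 0.864

Pr(genuine card theft | fraud alert, ¬cardholder travelling abroad) ≈ 0.864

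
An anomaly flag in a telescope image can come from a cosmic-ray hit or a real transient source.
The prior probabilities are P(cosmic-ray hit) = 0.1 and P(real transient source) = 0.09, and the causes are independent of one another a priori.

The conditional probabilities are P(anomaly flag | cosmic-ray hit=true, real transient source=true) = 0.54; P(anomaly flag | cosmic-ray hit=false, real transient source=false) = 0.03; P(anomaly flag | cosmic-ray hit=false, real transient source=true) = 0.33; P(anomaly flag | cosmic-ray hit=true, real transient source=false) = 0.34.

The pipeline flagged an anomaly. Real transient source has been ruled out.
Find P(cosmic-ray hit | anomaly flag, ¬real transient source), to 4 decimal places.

Sum P(anomaly flag|·) weighted by the priors over both values of cosmic-ray hit:
  P(anomaly flag | ¬real transient source) = 0.03*0.9 + 0.34*0.1
        = 0.027000 + 0.034000 = 0.061000
Keeping only the cosmic-ray hit-present terms gives 0.034000, so
  P(cosmic-ray hit | anomaly flag, ¬real transient source) = 0.034000 / 0.061000 ≈ 0.5574

P(cosmic-ray hit | anomaly flag, ¬real transient source) ≈ 0.5574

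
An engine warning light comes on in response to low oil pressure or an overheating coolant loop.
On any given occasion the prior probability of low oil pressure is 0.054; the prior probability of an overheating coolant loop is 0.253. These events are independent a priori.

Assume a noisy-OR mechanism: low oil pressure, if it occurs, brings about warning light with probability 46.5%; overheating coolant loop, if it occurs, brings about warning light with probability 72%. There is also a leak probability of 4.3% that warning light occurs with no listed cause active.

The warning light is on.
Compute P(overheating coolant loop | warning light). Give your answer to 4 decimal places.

Under noisy-OR, P(warning light | causes) = 1 − (1−0.043)·∏(1−qᵢ) over the active causes.
For the numerator, keep only overheating coolant loop=true terms: 0.175205 + 0.011703 = 0.186908
The normalizing constant is 0.043×0.946×0.747 + 0.73204×0.946×0.253 + 0.488005×0.054×0.747 + 0.856641×0.054×0.253 = 0.236979
Posterior = 0.186908 / 0.236979 ≈ 0.7887

P(overheating coolant loop | warning light) ≈ 0.7887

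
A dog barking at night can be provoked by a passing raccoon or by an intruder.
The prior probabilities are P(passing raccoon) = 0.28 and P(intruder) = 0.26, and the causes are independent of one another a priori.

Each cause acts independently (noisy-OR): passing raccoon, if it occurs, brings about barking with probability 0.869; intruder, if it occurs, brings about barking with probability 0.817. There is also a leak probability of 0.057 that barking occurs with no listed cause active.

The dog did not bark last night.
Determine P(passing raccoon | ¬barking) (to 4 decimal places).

P(passing raccoon | ¬barking) ≈ 0.0485

Under noisy-OR, P(barking | causes) = 1 − (1−0.057)·∏(1−qᵢ) over the active causes.
Enumerate the 4 (passing raccoon, intruder) configurations and weight by the priors:
  P(¬barking) = 0.943·0.72·0.74 + 0.172569·0.72·0.26 + 0.123533·0.28·0.74 + 0.022607·0.28·0.26
        = 0.502430 + 0.032305 + 0.025596 + 0.001646 = 0.561977
Keeping only the passing raccoon-present terms gives 0.027242, so
  P(passing raccoon | ¬barking) = 0.027242 / 0.561977 ≈ 0.0485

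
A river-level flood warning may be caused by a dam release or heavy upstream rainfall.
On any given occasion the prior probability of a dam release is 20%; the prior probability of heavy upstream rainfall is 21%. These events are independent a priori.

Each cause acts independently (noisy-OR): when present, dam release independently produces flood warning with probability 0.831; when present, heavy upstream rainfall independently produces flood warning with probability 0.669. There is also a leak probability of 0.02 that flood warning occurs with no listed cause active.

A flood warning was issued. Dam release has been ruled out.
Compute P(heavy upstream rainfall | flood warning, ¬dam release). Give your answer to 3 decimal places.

Under noisy-OR, P(flood warning | causes) = 1 − (1−0.02)·∏(1−qᵢ) over the active causes.
P(flood warning | ¬dam release) = 0.02×0.79 + 0.67562×0.21 = 0.015800 + 0.141880 = 0.157680
Of this, 0.141880 comes from 0.67562×0.21 (the heavy upstream rainfall=true cases).
P(heavy upstream rainfall | flood warning, ¬dam release) = 0.141880 / 0.157680 ≈ 0.900

P(heavy upstream rainfall | flood warning, ¬dam release) ≈ 0.900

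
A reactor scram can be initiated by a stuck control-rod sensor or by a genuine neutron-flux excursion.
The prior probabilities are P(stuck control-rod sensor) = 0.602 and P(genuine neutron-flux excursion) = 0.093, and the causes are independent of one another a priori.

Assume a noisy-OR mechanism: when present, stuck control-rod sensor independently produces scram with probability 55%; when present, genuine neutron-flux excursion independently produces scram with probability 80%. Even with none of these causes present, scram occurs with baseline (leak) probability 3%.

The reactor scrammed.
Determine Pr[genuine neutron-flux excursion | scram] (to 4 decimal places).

Pr[genuine neutron-flux excursion | scram] ≈ 0.2026

Under noisy-OR, P(scram | causes) = 1 − (1−0.03)·∏(1−qᵢ) over the active causes.
Sum P(scram|·) weighted by the priors over the 4 (stuck control-rod sensor, genuine neutron-flux excursion) configurations:
  P(scram) = 0.03*0.398*0.907 + 0.806*0.398*0.093 + 0.5635*0.602*0.907 + 0.9127*0.602*0.093
        = 0.010830 + 0.029833 + 0.307679 + 0.051098 = 0.399440
The terms with genuine neutron-flux excursion present sum to 0.080931, so
  P(genuine neutron-flux excursion | scram) = 0.080931 / 0.399440 ≈ 0.2026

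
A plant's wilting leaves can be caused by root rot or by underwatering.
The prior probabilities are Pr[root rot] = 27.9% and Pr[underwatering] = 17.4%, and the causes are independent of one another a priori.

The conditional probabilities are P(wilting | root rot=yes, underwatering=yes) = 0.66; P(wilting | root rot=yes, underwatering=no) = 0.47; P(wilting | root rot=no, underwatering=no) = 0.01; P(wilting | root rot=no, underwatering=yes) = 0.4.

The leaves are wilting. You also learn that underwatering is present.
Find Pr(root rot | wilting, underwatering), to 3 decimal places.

For the numerator, keep only root rot=true terms: 0.66*0.279 = 0.184140
Normalizer over all consistent configurations: 0.4*0.721 + 0.66*0.279 = 0.472540
P(root rot | wilting, underwatering) = 0.184140/0.472540 ≈ 0.390

Pr(root rot | wilting, underwatering) ≈ 0.390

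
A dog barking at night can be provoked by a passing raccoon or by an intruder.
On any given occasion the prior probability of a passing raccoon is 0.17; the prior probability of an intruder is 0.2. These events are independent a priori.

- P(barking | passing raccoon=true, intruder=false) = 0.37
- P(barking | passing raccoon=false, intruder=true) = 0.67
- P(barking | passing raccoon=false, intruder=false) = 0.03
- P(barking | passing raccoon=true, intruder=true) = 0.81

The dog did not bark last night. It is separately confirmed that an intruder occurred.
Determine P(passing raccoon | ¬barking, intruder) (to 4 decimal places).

By total probability over both values of passing raccoon:
  P(¬barking | intruder) = 0.33×0.83 + 0.19×0.17
        = 0.273900 + 0.032300 = 0.306200
Configurations with passing raccoon contribute 0.032300, so
  P(passing raccoon | ¬barking, intruder) = 0.032300 / 0.306200 ≈ 0.1055

P(passing raccoon | ¬barking, intruder) ≈ 0.1055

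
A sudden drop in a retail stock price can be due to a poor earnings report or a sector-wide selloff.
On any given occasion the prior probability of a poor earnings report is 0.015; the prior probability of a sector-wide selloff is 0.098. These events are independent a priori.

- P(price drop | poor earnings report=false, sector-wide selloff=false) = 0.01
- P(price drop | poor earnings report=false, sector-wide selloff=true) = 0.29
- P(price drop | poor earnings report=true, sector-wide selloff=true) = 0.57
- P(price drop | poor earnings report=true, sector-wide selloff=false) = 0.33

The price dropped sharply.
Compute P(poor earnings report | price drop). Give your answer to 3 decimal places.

Enumerate the 4 (poor earnings report, sector-wide selloff) configurations and weight by the priors:
  P(price drop) = 0.01*0.985*0.902 + 0.29*0.985*0.098 + 0.33*0.015*0.902 + 0.57*0.015*0.098
        = 0.008885 + 0.027994 + 0.004465 + 0.000838 = 0.042182
Keeping only the poor earnings report-present terms gives 0.005303, so
  P(poor earnings report | price drop) = 0.005303 / 0.042182 ≈ 0.126

P(poor earnings report | price drop) ≈ 0.126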